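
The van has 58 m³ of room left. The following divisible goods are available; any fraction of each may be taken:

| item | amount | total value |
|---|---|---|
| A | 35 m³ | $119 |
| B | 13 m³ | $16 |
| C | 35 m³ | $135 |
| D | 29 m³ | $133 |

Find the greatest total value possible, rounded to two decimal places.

Take in order of value per unit:
- D (133/29 per unit): all 29 → value 133, running total 133.00
- C (135/35 per unit): 29 of 35 → value 29×135/35 = 111.8571, running total 244.86
Total 244.86.

244.86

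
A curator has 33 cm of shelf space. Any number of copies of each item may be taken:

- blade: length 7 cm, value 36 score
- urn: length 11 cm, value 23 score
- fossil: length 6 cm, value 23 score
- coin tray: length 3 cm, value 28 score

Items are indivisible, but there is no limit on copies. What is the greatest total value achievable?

308 score

Best value-per-unit is coin tray at 28/3, and filling with it alone uses length 11×3=33. No mix of the others beats 11×28 = 308.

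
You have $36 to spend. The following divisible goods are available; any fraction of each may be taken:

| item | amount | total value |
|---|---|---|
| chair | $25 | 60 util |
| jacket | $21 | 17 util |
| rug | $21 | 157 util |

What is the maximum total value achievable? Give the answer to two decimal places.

193.00

Take in order of value per unit:
- rug (157/21 per unit): all 21 → value 157, running total 157.00
- chair (60/25 per unit): 15 of 25 → value 15×60/25 = 36.0000, running total 193.00
Total 193.00.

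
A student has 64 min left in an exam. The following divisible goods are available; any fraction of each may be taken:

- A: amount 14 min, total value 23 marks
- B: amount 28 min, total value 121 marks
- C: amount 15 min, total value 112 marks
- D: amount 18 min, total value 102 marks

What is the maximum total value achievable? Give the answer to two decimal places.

Take in order of value per unit:
- C (112/15 per unit): all 15 → value 112, running total 112.00
- D (102/18 per unit): all 18 → value 102, running total 214.00
- B (121/28 per unit): all 28 → value 121, running total 335.00
- A (23/14 per unit): 3 of 14 → value 3×23/14 = 4.9286, running total 339.93
Total 339.93.

339.93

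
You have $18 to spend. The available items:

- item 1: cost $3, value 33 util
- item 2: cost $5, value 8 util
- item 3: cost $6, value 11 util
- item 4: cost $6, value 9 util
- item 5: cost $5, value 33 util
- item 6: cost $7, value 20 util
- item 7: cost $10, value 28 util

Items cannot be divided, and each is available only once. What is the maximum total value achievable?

94 util

Check high-value combinations within $18:
- item 1+item 5+item 7: cost 3+5+10=18, value 33+33+28=94
- item 1+item 5+item 6: cost 3+5+7=15, value 33+33+20=86
- item 1+item 3+item 5: cost 3+6+5=14, value 33+11+33=77
- item 1+item 4+item 5: cost 3+6+5=14, value 33+9+33=75
Best: 94 util.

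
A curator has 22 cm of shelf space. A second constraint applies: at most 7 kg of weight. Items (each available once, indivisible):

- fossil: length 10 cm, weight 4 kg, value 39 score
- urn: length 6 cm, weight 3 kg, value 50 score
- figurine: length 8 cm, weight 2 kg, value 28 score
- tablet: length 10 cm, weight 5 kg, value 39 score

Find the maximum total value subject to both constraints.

Feasible sets respecting both limits:
- fossil+urn: length 16, weight 7, value 89
- urn+figurine: length 14, weight 5, value 78
- fossil+figurine: length 18, weight 6, value 67
- figurine+tablet: length 18, weight 7, value 67
Best: 89 score.

89 score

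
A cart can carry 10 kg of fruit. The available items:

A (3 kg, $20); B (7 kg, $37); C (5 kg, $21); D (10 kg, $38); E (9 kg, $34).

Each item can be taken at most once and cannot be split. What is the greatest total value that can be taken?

$57

Check high-value combinations within 10 kg:
- A+B: weight 3+7=10, value 20+37=57
- A+C: weight 3+5=8, value 20+21=41
- D: weight 10, value 38
- B: weight 7, value 37
Best: $57.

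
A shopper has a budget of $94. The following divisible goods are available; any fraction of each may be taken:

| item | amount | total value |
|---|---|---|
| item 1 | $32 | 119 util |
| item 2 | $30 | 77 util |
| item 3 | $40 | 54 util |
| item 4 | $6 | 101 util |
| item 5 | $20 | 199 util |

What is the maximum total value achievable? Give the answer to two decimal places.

Take in order of value per unit:
- item 4 (101/6 per unit): all 6 → value 101, running total 101.00
- item 5 (199/20 per unit): all 20 → value 199, running total 300.00
- item 1 (119/32 per unit): all 32 → value 119, running total 419.00
- item 2 (77/30 per unit): all 30 → value 77, running total 496.00
- item 3 (54/40 per unit): 6 of 40 → value 6×54/40 = 8.1000, running total 504.10
Total 504.10.

504.10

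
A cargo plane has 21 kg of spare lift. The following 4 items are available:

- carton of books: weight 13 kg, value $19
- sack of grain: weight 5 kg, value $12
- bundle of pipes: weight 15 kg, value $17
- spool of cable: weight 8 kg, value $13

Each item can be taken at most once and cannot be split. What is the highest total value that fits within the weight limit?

Check high-value combinations within 21 kg:
- carton of books+spool of cable: weight 13+8=21, value 19+13=32
- carton of books+sack of grain: weight 13+5=18, value 19+12=31
- sack of grain+bundle of pipes: weight 5+15=20, value 12+17=29
- sack of grain+spool of cable: weight 5+8=13, value 12+13=25
Best: $32.

$32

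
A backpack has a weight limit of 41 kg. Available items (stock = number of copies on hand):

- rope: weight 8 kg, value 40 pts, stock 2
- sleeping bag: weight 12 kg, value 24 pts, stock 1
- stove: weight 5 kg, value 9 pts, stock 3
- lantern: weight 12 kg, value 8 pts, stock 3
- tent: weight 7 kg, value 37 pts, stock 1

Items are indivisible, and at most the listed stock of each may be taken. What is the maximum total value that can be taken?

150 pts

Top feasible selections:
- 2×rope + 1×sleeping bag + 1×stove + 1×tent: weight 40, value 150
- 2×rope + 3×stove + 1×tent: weight 38, value 144
- 2×rope + 1×sleeping bag + 1×tent: weight 35, value 141
- 2×rope + 2×stove + 1×tent: weight 33, value 135
Best: 150 pts.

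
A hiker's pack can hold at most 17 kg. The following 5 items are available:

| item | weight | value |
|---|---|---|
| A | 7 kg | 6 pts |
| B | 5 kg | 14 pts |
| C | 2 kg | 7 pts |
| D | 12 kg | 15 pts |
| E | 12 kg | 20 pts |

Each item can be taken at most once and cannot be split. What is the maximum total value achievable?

34 pts

This is a 0/1 knapsack; check combinations near the capacity.
- B+E: weight 5+12=17, value 14+20=34
- B+D: weight 5+12=17, value 14+15=29
- A+B+C: weight 7+5+2=14, value 6+14+7=27
Best: 34 pts.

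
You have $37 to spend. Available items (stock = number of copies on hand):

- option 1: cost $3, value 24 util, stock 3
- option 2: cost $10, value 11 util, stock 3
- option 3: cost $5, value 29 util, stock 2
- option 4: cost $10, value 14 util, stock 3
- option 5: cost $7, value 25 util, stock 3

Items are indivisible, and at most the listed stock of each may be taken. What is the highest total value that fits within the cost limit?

181 util

Top feasible selections:
- 2×option 1 + 2×option 3 + 3×option 5: cost 37, value 181
- 3×option 1 + 2×option 3 + 2×option 5: cost 33, value 180
- 3×option 1 + 1×option 3 + 3×option 5: cost 35, value 176
Best: 181 util.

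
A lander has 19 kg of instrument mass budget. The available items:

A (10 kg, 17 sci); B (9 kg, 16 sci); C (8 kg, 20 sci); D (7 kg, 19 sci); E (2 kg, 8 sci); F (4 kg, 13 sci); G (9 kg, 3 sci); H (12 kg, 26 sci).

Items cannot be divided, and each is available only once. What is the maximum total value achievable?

52 sci

Check high-value combinations within 19 kg:
- C+D+F: mass 8+7+4=19, value 20+19+13=52
- C+D+E: mass 8+7+2=17, value 20+19+8=47
- E+F+H: mass 2+4+12=18, value 8+13+26=47
Best: 52 sci.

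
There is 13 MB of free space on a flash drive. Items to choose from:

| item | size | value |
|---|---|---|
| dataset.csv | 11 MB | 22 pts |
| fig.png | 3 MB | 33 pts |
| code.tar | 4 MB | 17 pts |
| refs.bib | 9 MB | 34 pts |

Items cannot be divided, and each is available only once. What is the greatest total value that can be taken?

Check high-value combinations within 13 MB:
- fig.png+refs.bib: size 3+9=12, value 33+34=67
- code.tar+refs.bib: size 4+9=13, value 17+34=51
- fig.png+code.tar: size 3+4=7, value 33+17=50
- refs.bib: size 9, value 34
Best: 67 pts.

67 pts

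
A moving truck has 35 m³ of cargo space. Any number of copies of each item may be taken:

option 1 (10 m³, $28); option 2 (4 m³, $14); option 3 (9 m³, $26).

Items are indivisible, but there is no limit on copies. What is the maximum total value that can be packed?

Best value-per-unit is option 2 at 14/4; filling with it alone gives 8×14 = 112.
Optimal mix: 1×option 1 + 6×option 2 → volume 34, value 112.

$112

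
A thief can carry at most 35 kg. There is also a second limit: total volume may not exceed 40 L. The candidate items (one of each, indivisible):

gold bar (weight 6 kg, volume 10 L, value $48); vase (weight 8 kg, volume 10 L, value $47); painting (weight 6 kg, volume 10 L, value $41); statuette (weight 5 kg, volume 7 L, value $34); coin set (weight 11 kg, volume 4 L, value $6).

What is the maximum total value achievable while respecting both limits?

$170

Feasible sets respecting both limits:
- gold bar+vase+painting+statuette: weight 25, volume 37, value 170
- gold bar+vase+painting+coin set: weight 31, volume 34, value 142
- gold bar+vase+painting: weight 20, volume 30, value 136
- gold bar+vase+statuette+coin set: weight 30, volume 31, value 135
Best: $170.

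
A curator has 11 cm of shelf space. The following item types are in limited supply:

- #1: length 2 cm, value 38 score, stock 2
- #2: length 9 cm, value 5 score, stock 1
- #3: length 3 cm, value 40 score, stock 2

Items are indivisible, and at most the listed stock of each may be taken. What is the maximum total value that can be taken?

Best selections within length 11 and stock limits:
- 2×#1 + 2×#3: length 10, value 156
- 1×#1 + 2×#3: length 8, value 118
Best: 156 score.

156 score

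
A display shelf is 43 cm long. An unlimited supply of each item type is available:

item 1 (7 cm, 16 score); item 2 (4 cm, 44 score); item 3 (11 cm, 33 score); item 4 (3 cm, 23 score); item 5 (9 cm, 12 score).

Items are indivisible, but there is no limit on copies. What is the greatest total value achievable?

Best value-per-unit is item 2 at 44/4; filling with it alone gives 10×44 = 440.
Optimal mix: 10×item 2 + 1×item 4 → length 43, value 463.

463 score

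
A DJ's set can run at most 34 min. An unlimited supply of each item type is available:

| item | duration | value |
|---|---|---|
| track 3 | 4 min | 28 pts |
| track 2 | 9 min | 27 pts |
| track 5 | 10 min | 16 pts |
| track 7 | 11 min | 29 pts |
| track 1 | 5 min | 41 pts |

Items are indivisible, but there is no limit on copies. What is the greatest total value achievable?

274 pts

Best value-per-unit is track 1 at 41/5; filling with it alone gives 6×41 = 246.
Optimal mix: 1×track 3 + 6×track 1 → duration 34, value 274.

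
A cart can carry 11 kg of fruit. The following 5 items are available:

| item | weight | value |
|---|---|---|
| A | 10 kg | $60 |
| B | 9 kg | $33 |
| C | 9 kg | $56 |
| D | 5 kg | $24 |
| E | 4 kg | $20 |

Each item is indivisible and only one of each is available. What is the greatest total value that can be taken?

$60

Check high-value combinations within 11 kg:
- A: weight 10, value 60
- C: weight 9, value 56
- D+E: weight 5+4=9, value 24+20=44
- B: weight 9, value 33
Best: $60.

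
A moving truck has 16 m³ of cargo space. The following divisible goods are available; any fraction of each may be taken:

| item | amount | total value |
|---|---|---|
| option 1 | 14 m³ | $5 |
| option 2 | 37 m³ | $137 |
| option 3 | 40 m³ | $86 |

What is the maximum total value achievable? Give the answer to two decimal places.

Take in order of value per unit:
- option 2 (137/37 per unit): 16 of 37 → value 16×137/37 = 59.2432, running total 59.24
Total 59.24.

59.24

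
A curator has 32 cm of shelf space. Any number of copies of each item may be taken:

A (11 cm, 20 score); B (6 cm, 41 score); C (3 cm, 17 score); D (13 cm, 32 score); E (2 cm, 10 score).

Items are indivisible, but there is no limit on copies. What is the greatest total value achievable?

Best value-per-unit is B at 41/6; filling with it alone gives 5×41 = 205.
Optimal mix: 5×B + 1×E → length 32, value 215.

215 score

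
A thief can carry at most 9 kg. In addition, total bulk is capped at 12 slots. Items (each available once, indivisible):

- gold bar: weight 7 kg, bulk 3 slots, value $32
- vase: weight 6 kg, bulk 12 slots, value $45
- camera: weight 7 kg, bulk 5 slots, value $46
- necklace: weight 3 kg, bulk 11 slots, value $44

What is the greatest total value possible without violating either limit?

Feasible sets respecting both limits:
- camera: weight 7, bulk 5, value 46
- vase: weight 6, bulk 12, value 45
- necklace: weight 3, bulk 11, value 44
Best: $46.

$46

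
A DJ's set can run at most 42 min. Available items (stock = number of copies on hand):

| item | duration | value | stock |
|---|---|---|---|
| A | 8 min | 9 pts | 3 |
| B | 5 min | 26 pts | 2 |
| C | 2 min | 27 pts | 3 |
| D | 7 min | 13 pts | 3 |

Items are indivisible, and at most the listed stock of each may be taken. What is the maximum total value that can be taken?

Top feasible selections:
- 2×B + 3×C + 3×D: duration 37, value 172
- 1×A + 2×B + 3×C + 2×D: duration 38, value 168
Best: 172 pts.

172 pts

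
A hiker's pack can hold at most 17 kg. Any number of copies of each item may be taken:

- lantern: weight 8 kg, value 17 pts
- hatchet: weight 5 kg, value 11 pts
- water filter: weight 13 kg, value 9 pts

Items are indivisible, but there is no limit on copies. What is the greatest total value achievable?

34 pts

Best value-per-unit is hatchet at 11/5; filling with it alone gives 3×11 = 33.
Optimal mix: 2×lantern → weight 16, value 34.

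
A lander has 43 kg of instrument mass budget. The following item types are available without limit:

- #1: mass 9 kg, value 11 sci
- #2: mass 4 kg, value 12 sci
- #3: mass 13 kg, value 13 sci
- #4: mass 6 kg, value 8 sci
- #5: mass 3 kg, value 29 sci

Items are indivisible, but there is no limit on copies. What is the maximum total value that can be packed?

406 sci

Best value-per-unit is #5 at 29/3, and filling with it alone uses mass 14×3=42. No mix of the others beats 14×29 = 406.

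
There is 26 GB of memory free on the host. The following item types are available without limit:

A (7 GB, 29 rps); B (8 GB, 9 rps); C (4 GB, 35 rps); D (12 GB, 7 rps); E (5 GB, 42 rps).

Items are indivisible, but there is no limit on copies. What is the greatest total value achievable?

Best value-per-unit is C at 35/4; filling with it alone gives 6×35 = 210.
Optimal mix: 4×C + 2×E → memory 26, value 224.

224 rps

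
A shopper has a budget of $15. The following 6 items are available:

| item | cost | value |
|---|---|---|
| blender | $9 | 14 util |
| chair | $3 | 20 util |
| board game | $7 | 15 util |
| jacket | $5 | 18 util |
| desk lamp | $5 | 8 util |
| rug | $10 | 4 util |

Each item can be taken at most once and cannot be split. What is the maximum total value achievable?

Check high-value combinations within $15:
- chair+board game+jacket: cost 3+7+5=15, value 20+15+18=53
- chair+jacket+desk lamp: cost 3+5+5=13, value 20+18+8=46
- chair+board game+desk lamp: cost 3+7+5=15, value 20+15+8=43
- chair+jacket: cost 3+5=8, value 20+18=38
Best: 53 util.

53 util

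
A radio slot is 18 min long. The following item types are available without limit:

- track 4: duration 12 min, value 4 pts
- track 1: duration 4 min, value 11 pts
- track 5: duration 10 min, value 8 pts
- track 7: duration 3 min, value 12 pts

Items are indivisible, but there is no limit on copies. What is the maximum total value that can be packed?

Best value-per-unit is track 7 at 12/3, and filling with it alone uses duration 6×3=18. No mix of the others beats 6×12 = 72.

72 pts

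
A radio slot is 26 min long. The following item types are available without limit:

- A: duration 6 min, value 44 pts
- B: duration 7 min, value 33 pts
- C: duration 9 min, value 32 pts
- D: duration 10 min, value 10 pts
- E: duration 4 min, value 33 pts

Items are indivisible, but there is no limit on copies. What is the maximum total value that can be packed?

209 pts

Best value-per-unit is E at 33/4; filling with it alone gives 6×33 = 198.
Optimal mix: 1×A + 5×E → duration 26, value 209.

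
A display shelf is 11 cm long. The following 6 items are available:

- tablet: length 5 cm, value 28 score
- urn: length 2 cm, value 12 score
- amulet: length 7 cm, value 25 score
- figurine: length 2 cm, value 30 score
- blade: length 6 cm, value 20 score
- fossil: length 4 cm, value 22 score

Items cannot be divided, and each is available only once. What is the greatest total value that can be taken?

Check high-value combinations within 11 cm:
- tablet+figurine+fossil: length 5+2+4=11, value 28+30+22=80
- tablet+urn+figurine: length 5+2+2=9, value 28+12+30=70
- urn+amulet+figurine: length 2+7+2=11, value 12+25+30=67
- urn+figurine+fossil: length 2+2+4=8, value 12+30+22=64
- urn+figurine+blade: length 2+2+6=10, value 12+30+20=62
Best: 80 score.

80 score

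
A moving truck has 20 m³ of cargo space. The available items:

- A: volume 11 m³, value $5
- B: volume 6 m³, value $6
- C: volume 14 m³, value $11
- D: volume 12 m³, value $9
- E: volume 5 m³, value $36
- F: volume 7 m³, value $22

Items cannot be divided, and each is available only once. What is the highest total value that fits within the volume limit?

Check high-value combinations within 20 m³:
- B+E+F: volume 6+5+7=18, value 6+36+22=64
- E+F: volume 5+7=12, value 36+22=58
- C+E: volume 14+5=19, value 11+36=47
- D+E: volume 12+5=17, value 9+36=45
- B+E: volume 6+5=11, value 6+36=42
Best: $64.

$64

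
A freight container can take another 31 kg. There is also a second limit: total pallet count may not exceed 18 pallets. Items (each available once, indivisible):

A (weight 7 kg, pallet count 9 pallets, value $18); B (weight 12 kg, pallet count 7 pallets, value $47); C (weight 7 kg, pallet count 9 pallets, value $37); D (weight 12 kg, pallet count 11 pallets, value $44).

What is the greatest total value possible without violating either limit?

Feasible sets respecting both limits:
- B+D: weight 24, pallet count 18, value 91
- B+C: weight 19, pallet count 16, value 84
- A+B: weight 19, pallet count 16, value 65
Best: $91.

$91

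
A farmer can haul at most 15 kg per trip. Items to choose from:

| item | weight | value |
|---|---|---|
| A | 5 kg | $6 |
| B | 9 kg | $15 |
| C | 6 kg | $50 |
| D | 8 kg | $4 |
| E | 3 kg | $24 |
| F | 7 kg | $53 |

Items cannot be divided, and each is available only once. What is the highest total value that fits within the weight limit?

$103

Check high-value combinations within 15 kg:
- C+F: weight 6+7=13, value 50+53=103
- A+E+F: weight 5+3+7=15, value 6+24+53=83
- A+C+E: weight 5+6+3=14, value 6+50+24=80
- E+F: weight 3+7=10, value 24+53=77
Best: $103.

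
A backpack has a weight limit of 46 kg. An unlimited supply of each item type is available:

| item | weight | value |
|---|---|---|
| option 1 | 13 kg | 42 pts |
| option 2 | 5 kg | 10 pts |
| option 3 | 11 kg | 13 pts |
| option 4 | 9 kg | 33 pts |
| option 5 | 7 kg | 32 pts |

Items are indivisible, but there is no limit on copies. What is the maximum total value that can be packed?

Best value-per-unit is option 5 at 32/7; filling with it alone gives 6×32 = 192.
Optimal mix: 2×option 4 + 4×option 5 → weight 46, value 194.

194 pts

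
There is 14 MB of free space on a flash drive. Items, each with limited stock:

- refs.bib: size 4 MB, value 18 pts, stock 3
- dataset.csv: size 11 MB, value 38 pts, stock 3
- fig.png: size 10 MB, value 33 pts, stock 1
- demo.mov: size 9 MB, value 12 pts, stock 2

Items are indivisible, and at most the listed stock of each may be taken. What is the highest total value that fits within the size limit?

54 pts

Top feasible selections:
- 3×refs.bib: size 12, value 54
- 1×refs.bib + 1×fig.png: size 14, value 51
- 1×dataset.csv: size 11, value 38
- 2×refs.bib: size 8, value 36
Best: 54 pts.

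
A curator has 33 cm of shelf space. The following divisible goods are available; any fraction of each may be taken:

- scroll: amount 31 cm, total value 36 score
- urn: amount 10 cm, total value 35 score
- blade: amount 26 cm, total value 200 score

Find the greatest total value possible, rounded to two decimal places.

224.50

Take in order of value per unit:
- blade (200/26 per unit): all 26 → value 200, running total 200.00
- urn (35/10 per unit): 7 of 10 → value 7×35/10 = 24.5000, running total 224.50
Total 224.50.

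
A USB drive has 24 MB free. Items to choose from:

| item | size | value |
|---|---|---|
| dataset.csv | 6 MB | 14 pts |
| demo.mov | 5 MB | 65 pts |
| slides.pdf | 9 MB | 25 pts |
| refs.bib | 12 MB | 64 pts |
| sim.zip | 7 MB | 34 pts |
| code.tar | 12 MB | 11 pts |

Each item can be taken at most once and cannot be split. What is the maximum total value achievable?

Check high-value combinations within 24 MB:
- demo.mov+refs.bib+sim.zip: size 5+12+7=24, value 65+64+34=163
- dataset.csv+demo.mov+refs.bib: size 6+5+12=23, value 14+65+64=143
- demo.mov+refs.bib: size 5+12=17, value 65+64=129
- demo.mov+slides.pdf+sim.zip: size 5+9+7=21, value 65+25+34=124
- dataset.csv+demo.mov+sim.zip: size 6+5+7=18, value 14+65+34=113
Best: 163 pts.

163 pts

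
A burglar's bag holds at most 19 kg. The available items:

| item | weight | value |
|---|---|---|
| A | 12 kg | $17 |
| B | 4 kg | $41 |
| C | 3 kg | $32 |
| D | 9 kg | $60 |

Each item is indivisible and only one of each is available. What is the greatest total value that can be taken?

Check high-value combinations within 19 kg:
- B+C+D: weight 4+3+9=16, value 41+32+60=133
- B+D: weight 4+9=13, value 41+60=101
- C+D: weight 3+9=12, value 32+60=92
- A+B+C: weight 12+4+3=19, value 17+41+32=90
- B+C: weight 4+3=7, value 41+32=73
Best: $133.

$133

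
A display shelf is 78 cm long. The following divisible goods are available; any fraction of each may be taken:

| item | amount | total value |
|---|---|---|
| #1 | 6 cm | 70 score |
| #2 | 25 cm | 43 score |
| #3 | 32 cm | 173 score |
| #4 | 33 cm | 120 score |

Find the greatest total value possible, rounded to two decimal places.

375.04

Take in order of value per unit:
- #1 (70/6 per unit): all 6 → value 70, running total 70.00
- #3 (173/32 per unit): all 32 → value 173, running total 243.00
- #4 (120/33 per unit): all 33 → value 120, running total 363.00
- #2 (43/25 per unit): 7 of 25 → value 7×43/25 = 12.0400, running total 375.04
Total 375.04.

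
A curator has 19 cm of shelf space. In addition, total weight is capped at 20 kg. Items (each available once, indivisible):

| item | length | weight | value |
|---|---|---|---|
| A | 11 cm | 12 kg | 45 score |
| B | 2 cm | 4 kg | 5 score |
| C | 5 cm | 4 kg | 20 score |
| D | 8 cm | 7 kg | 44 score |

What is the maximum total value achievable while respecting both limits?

89 score

Feasible sets respecting both limits:
- A+D: length 19, weight 19, value 89
- A+B+C: length 18, weight 20, value 70
- B+C+D: length 15, weight 15, value 69
- A+C: length 16, weight 16, value 65
Best: 89 score.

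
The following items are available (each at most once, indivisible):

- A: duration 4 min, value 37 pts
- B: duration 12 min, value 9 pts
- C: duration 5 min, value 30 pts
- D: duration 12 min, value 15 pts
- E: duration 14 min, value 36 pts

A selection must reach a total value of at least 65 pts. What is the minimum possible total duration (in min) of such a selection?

Subsets with value ≥ 65, sorted by total duration:
- A+C: duration 9, value 67
- A+E: duration 18, value 73
- C+E: duration 19, value 66
Minimum duration: 9 min.

9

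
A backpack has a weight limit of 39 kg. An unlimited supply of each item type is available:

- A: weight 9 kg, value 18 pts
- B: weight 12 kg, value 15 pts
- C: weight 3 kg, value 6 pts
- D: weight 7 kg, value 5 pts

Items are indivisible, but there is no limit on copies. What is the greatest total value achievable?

78 pts

Best value-per-unit is A at 18/9; filling with it alone gives 4×18 = 72.
Optimal mix: 4×A + 1×C → weight 39, value 78.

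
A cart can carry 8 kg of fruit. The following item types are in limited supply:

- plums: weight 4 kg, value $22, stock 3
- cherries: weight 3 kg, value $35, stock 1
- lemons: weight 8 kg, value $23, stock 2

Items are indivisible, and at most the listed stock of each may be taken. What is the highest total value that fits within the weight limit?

Top feasible selections:
- 1×plums + 1×cherries: weight 7, value 57
- 2×plums: weight 8, value 44
- 1×cherries: weight 3, value 35
Best: $57.

$57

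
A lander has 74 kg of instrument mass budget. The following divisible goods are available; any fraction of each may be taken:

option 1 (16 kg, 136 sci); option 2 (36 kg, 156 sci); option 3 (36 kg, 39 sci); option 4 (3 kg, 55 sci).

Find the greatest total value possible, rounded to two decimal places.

Take in order of value per unit:
- option 4 (55/3 per unit): all 3 → value 55, running total 55.00
- option 1 (136/16 per unit): all 16 → value 136, running total 191.00
- option 2 (156/36 per unit): all 36 → value 156, running total 347.00
- option 3 (39/36 per unit): 19 of 36 → value 19×39/36 = 20.5833, running total 367.58
Total 367.58.

367.58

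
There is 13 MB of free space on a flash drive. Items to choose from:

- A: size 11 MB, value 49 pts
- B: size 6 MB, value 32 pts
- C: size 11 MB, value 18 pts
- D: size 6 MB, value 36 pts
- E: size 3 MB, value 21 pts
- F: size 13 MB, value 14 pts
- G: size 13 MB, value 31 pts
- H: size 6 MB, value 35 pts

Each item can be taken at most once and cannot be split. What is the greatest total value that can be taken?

Check high-value combinations within 13 MB:
- D+H: size 6+6=12, value 36+35=71
- B+D: size 6+6=12, value 32+36=68
- B+H: size 6+6=12, value 32+35=67
- D+E: size 6+3=9, value 36+21=57
- E+H: size 3+6=9, value 21+35=56
Best: 71 pts.

71 pts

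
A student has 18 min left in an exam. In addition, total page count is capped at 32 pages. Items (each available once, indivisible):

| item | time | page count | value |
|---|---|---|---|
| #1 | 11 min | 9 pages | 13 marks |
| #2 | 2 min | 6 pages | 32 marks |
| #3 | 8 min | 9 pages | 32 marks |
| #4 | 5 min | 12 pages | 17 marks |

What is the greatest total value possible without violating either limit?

81 marks

Feasible sets respecting both limits:
- #2+#3+#4: time 15, page count 27, value 81
- #2+#3: time 10, page count 15, value 64
- #1+#2+#4: time 18, page count 27, value 62
- #2+#4: time 7, page count 18, value 49
Best: 81 marks.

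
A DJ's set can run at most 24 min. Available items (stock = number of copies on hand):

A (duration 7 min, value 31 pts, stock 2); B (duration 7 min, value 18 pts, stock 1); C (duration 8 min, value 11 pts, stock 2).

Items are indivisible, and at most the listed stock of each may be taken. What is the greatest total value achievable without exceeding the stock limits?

80 pts

Best selections within duration 24 and stock limits:
- 2×A + 1×B: duration 21, value 80
- 2×A + 1×C: duration 22, value 73
- 2×A: duration 14, value 62
Best: 80 pts.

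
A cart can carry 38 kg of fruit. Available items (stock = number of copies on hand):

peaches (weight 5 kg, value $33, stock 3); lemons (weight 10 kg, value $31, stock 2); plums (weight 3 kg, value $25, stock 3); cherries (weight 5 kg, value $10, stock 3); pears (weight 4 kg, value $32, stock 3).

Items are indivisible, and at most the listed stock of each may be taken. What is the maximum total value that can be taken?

Top feasible selections:
- 3×peaches + 3×plums + 3×pears: weight 36, value 270
- 3×peaches + 2×plums + 1×cherries + 3×pears: weight 38, value 255
- 3×peaches + 3×plums + 1×cherries + 2×pears: weight 37, value 248
Best: $270.

$270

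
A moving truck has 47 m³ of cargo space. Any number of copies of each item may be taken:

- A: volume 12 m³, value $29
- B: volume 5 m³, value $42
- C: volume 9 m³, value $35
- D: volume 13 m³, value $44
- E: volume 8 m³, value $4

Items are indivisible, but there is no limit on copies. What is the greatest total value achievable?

Best value-per-unit is B at 42/5, and filling with it alone uses volume 9×5=45. No mix of the others beats 9×42 = 378.

$378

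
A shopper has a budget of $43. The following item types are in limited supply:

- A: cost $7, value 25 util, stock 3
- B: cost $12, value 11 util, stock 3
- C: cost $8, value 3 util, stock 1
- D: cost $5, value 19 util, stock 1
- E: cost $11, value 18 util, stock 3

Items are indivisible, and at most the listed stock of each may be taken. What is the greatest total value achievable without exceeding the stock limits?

Best selections within cost 43 and stock limits:
- 3×A + 1×D + 1×E: cost 37, value 112
- 3×A + 2×E: cost 43, value 111
Best: 112 util.

112 util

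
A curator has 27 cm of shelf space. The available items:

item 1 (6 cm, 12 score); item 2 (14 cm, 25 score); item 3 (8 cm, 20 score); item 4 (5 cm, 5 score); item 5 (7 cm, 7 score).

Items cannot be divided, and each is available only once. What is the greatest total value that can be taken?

Check high-value combinations within 27 cm:
- item 2+item 3+item 4: length 14+8+5=27, value 25+20+5=50
- item 2+item 3: length 14+8=22, value 25+20=45
- item 1+item 3+item 4+item 5: length 6+8+5+7=26, value 12+20+5+7=44
- item 1+item 2+item 5: length 6+14+7=27, value 12+25+7=44
Best: 50 score.

50 score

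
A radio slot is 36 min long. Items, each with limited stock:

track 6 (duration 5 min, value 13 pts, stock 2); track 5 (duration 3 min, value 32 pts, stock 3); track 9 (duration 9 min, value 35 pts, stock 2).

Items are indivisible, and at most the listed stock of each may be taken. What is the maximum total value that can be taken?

179 pts

Top feasible selections:
- 1×track 6 + 3×track 5 + 2×track 9: duration 32, value 179
- 3×track 5 + 2×track 9: duration 27, value 166
- 2×track 6 + 2×track 5 + 2×track 9: duration 34, value 160
- 2×track 6 + 3×track 5 + 1×track 9: duration 28, value 157
Best: 179 pts.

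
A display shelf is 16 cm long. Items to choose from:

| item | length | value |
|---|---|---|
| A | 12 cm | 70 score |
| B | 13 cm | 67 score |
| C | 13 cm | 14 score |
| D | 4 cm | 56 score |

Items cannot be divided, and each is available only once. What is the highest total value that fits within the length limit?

Check high-value combinations within 16 cm:
- A+D: length 12+4=16, value 70+56=126
- A: length 12, value 70
- B: length 13, value 67
- D: length 4, value 56
- C: length 13, value 14
Best: 126 score.

126 score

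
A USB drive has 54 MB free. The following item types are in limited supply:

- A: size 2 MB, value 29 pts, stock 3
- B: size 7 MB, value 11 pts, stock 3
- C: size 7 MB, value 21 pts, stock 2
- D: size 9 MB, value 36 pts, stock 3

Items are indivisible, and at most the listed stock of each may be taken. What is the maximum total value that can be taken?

Best selections within size 54 and stock limits:
- 3×A + 1×B + 2×C + 3×D: size 54, value 248
- 3×A + 2×B + 1×C + 3×D: size 54, value 238
Best: 248 pts.

248 pts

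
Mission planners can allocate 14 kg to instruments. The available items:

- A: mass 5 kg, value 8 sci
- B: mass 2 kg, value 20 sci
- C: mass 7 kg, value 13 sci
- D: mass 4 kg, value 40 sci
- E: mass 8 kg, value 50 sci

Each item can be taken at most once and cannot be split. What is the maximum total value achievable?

110 sci

Check high-value combinations within 14 kg:
- B+D+E: mass 2+4+8=14, value 20+40+50=110
- D+E: mass 4+8=12, value 40+50=90
- B+C+D: mass 2+7+4=13, value 20+13+40=73
Best: 110 sci.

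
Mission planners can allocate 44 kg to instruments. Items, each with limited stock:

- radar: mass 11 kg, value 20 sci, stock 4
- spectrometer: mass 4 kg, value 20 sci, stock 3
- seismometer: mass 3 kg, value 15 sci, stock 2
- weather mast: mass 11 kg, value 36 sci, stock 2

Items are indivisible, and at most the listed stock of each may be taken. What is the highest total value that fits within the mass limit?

162 sci

Best selections within mass 44 and stock limits:
- 3×spectrometer + 2×seismometer + 2×weather mast: mass 40, value 162
- 3×spectrometer + 1×seismometer + 2×weather mast: mass 37, value 147
- 1×radar + 2×spectrometer + 1×seismometer + 2×weather mast: mass 44, value 147
- 1×radar + 3×spectrometer + 2×seismometer + 1×weather mast: mass 40, value 146
Best: 162 sci.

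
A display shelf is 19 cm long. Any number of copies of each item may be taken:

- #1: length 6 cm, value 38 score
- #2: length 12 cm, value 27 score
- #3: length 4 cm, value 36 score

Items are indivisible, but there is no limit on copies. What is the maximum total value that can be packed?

Best value-per-unit is #3 at 36/4; filling with it alone gives 4×36 = 144.
Optimal mix: 1×#1 + 3×#3 → length 18, value 146.

146 score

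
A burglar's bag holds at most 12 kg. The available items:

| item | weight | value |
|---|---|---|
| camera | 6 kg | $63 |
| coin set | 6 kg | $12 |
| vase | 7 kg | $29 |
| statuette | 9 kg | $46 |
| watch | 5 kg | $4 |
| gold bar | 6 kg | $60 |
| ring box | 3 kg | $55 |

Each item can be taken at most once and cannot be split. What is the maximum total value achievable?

$123

This is a 0/1 knapsack; check combinations near the capacity.
- camera+gold bar: weight 6+6=12, value 63+60=123
- camera+ring box: weight 6+3=9, value 63+55=118
- gold bar+ring box: weight 6+3=9, value 60+55=115
- statuette+ring box: weight 9+3=12, value 46+55=101
Best: $123.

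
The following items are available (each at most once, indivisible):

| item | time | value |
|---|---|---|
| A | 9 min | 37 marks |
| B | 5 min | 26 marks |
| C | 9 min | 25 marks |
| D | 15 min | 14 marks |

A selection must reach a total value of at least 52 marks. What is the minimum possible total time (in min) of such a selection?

Subsets with value ≥ 52, sorted by total time:
- A+B: time 14, value 63
- A+C: time 18, value 62
- A+B+C: time 23, value 88
Minimum time: 14 min.

14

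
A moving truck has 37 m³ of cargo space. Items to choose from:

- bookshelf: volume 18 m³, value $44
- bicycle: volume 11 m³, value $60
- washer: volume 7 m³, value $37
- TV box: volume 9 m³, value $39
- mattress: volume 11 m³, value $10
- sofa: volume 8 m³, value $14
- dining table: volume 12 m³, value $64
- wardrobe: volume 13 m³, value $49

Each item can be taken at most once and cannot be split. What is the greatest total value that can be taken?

$173

Check high-value combinations within 37 m³:
- bicycle+dining table+wardrobe: volume 11+12+13=36, value 60+64+49=173
- bicycle+TV box+dining table: volume 11+9+12=32, value 60+39+64=163
- bicycle+washer+dining table: volume 11+7+12=30, value 60+37+64=161
- washer+TV box+sofa+dining table: volume 7+9+8+12=36, value 37+39+14+64=154
- TV box+dining table+wardrobe: volume 9+12+13=34, value 39+64+49=152
Best: $173.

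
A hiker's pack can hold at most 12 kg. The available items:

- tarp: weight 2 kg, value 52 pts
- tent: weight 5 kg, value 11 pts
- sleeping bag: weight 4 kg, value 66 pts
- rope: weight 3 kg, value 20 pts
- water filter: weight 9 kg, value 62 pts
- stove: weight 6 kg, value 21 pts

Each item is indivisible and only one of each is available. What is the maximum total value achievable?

Check high-value combinations within 12 kg:
- tarp+sleeping bag+stove: weight 2+4+6=12, value 52+66+21=139
- tarp+sleeping bag+rope: weight 2+4+3=9, value 52+66+20=138
- tarp+tent+sleeping bag: weight 2+5+4=11, value 52+11+66=129
- tarp+sleeping bag: weight 2+4=6, value 52+66=118
- tarp+water filter: weight 2+9=11, value 52+62=114
Best: 139 pts.

139 pts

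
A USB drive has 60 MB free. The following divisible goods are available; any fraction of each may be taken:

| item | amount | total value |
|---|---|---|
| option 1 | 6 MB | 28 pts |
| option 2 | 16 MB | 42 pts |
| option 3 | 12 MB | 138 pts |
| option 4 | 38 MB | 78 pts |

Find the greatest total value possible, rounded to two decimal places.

Take in order of value per unit:
- option 3 (138/12 per unit): all 12 → value 138, running total 138.00
- option 1 (28/6 per unit): all 6 → value 28, running total 166.00
- option 2 (42/16 per unit): all 16 → value 42, running total 208.00
- option 4 (78/38 per unit): 26 of 38 → value 26×78/38 = 53.3684, running total 261.37
Total 261.37.

261.37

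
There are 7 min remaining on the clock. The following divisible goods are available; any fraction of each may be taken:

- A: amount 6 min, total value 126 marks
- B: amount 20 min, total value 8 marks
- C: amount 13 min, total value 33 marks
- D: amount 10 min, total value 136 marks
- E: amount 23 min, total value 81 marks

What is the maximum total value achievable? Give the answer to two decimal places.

139.60

Take in order of value per unit:
- A (126/6 per unit): all 6 → value 126, running total 126.00
- D (136/10 per unit): 1 of 10 → value 1×136/10 = 13.6000, running total 139.60
Total 139.60.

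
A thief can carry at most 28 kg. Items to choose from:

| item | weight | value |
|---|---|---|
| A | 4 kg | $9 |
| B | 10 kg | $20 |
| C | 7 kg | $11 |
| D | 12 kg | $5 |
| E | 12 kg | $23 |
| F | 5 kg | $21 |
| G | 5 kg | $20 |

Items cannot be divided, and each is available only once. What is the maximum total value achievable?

This is a 0/1 knapsack; check combinations near the capacity.
- A+E+F+G: weight 4+12+5+5=26, value 9+23+21+20=73
- B+C+F+G: weight 10+7+5+5=27, value 20+11+21+20=72
- A+B+F+G: weight 4+10+5+5=24, value 9+20+21+20=70
- E+F+G: weight 12+5+5=22, value 23+21+20=64
Best: $73.

$73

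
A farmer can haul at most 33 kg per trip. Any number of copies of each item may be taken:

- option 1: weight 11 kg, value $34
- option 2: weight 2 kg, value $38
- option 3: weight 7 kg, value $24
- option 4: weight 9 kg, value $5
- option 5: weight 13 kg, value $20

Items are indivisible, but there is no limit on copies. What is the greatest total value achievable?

$608

Best value-per-unit is option 2 at 38/2, and filling with it alone uses weight 16×2=32. No mix of the others beats 16×38 = 608.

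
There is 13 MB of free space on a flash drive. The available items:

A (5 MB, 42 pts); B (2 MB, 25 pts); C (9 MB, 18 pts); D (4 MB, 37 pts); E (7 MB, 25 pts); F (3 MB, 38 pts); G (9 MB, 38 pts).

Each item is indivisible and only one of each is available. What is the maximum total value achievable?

Check high-value combinations within 13 MB:
- A+D+F: size 5+4+3=12, value 42+37+38=117
- A+B+F: size 5+2+3=10, value 42+25+38=105
- A+B+D: size 5+2+4=11, value 42+25+37=104
- B+D+F: size 2+4+3=9, value 25+37+38=100
- B+E+F: size 2+7+3=12, value 25+25+38=88
Best: 117 pts.

117 pts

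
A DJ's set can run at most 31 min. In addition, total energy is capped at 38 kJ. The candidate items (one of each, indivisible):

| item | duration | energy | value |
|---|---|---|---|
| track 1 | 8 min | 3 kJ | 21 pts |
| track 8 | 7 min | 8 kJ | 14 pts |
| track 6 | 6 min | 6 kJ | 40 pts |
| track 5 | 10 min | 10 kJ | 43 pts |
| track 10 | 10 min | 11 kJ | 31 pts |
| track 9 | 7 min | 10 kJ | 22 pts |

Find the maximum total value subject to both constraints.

126 pts

Feasible sets respecting both limits:
- track 1+track 6+track 5+track 9: duration 31, energy 29, value 126
- track 8+track 6+track 5+track 9: duration 30, energy 34, value 119
- track 1+track 8+track 6+track 5: duration 31, energy 27, value 118
- track 6+track 5+track 10: duration 26, energy 27, value 114
Best: 126 pts.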